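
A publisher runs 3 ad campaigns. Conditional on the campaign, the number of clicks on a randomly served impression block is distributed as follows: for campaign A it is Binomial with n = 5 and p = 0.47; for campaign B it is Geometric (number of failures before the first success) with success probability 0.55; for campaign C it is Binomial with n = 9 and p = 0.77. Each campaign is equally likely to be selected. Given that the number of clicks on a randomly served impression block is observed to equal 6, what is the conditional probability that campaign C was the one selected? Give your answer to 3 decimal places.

Likelihoods P(X=6 | ·): A: 0; B: 0.00456707; C: 0.213014.
Posterior ∝ prior × likelihood. Numerator for C: 0.333333·0.213014 = 0.0710045.
Normalizing constant: 0.333333·0 + 0.333333·0.00456707 + 0.333333·0.213014 = 0.0725269.
P(C | observation) = 0.0710045 / 0.0725269 = 0.97901.

0.979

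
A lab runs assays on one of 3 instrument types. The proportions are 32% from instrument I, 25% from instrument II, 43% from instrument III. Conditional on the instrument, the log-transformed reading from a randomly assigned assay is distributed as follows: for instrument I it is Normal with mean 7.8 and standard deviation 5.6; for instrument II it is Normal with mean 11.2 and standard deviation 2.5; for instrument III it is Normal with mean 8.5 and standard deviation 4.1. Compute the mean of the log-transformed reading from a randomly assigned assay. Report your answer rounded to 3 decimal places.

Component means — I: 7.8; II: 11.2; III: 8.5.
E[X] = 0.32·7.8 + 0.25·11.2 + 0.43·8.5 = 8.951.

8.951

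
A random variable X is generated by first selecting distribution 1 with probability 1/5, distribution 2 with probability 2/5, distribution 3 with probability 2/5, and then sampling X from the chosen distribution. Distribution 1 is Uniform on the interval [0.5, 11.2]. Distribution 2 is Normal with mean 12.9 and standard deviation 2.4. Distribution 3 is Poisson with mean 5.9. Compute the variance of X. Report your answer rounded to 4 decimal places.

18.3886

Per component, 1: μ=5.85, E[X²]=43.7633; 2: μ=12.9, E[X²]=172.17; 3: μ=5.9, E[X²]=40.71.
E[X] = 0.2·5.85 + 0.4·12.9 + 0.4·5.9 = 8.69.
E[X²] = 0.2·43.7633 + 0.4·172.17 + 0.4·40.71 = 93.9047.
Var(X) = E[X²] − (E[X])² = 93.9047 − 75.5161 = 18.3886.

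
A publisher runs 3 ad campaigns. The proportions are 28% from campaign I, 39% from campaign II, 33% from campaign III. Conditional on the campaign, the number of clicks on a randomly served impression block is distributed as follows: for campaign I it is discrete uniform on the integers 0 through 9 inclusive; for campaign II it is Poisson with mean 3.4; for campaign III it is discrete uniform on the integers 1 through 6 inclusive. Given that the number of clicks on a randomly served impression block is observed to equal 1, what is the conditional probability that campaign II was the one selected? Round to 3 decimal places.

0.348

Likelihoods P(X=1 | ·): I: 0.1; II: 0.113469; III: 0.166667.
Posterior ∝ prior × likelihood. Numerator for II: 0.39·0.113469 = 0.044253.
Normalizing constant: 0.28·0.1 + 0.39·0.113469 + 0.33·0.166667 = 0.127253.
P(II | observation) = 0.044253 / 0.127253 = 0.347756.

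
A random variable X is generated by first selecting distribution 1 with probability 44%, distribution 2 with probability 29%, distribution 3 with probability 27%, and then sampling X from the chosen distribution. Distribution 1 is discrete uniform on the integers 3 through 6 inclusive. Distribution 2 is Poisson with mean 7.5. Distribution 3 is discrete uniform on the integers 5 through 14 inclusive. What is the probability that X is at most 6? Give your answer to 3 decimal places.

Conditional on each component, P(X ≤ 6): 1: 1; 2: 0.378155; 3: 0.2.
By total probability, P(X ≤ 6) = 0.44·1 + 0.29·0.378155 + 0.27·0.2 = 0.603665.

0.604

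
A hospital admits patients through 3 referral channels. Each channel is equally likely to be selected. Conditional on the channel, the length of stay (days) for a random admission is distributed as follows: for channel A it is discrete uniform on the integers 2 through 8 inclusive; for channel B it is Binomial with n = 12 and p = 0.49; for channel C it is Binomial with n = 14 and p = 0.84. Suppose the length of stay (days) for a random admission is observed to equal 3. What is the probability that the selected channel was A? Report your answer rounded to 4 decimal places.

Likelihoods P(X=3 | ·): A: 0.142857; B: 0.0604147; C: 3.79541e-07.
Posterior ∝ prior × likelihood. Numerator for A: 0.333333·0.142857 = 0.047619.
Normalizing constant: 0.333333·0.142857 + 0.333333·0.0604147 + 0.333333·3.79541e-07 = 0.0677574.
P(A | observation) = 0.047619 / 0.0677574 = 0.702787.

0.7028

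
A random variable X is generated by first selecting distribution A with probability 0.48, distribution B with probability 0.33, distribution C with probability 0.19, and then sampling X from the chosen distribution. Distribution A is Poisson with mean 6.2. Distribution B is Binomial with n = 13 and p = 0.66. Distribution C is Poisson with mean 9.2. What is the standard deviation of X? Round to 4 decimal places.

Per component, A: μ=6.2, E[X²]=44.64; B: μ=8.58, E[X²]=76.5336; C: μ=9.2, E[X²]=93.84.
E[X] = 0.48·6.2 + 0.33·8.58 + 0.19·9.2 = 7.5554.
E[X²] = 0.48·44.64 + 0.33·76.5336 + 0.19·93.84 = 64.5129.
Var(X) = E[X²] − (E[X])² = 64.5129 − 57.0841 = 7.42882.
SD(X) = √7.42882 = 2.72559.

2.7256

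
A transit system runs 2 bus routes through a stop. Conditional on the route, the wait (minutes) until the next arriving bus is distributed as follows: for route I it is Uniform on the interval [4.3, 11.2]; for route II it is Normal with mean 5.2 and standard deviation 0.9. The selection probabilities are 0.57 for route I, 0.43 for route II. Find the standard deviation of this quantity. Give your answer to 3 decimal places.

Per component, I: μ=7.75, E[X²]=64.03; II: μ=5.2, E[X²]=27.85.
E[X] = 0.57·7.75 + 0.43·5.2 = 6.6535.
E[X²] = 0.57·64.03 + 0.43·27.85 = 48.4726.
Var(X) = E[X²] − (E[X])² = 48.4726 − 44.2691 = 4.20354.
SD(X) = √4.20354 = 2.05025.

2.050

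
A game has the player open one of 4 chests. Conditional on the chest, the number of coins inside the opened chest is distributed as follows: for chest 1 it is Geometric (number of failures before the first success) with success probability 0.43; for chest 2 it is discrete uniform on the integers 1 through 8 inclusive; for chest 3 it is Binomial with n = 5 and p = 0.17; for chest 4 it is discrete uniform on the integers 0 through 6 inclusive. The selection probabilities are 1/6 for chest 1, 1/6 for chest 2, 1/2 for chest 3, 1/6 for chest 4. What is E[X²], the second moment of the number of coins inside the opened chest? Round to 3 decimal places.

7.937

For each component E[X²] = Var + (mean)², giving 1: 4.83991; 2: 25.5; 3: 1.428; 4: 13.
Overall E[X²] = 0.166667·4.83991 + 0.166667·25.5 + 0.5·1.428 + 0.166667·13 = 7.93732.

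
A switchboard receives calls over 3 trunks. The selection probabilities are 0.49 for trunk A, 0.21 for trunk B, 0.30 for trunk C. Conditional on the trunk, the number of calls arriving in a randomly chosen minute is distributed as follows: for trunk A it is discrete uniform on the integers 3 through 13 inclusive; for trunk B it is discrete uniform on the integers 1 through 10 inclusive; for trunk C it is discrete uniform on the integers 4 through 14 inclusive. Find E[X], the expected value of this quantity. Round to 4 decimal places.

7.7750

Component means — A: 8; B: 5.5; C: 9.
E[X] = 0.49·8 + 0.21·5.5 + 0.3·9 = 7.775.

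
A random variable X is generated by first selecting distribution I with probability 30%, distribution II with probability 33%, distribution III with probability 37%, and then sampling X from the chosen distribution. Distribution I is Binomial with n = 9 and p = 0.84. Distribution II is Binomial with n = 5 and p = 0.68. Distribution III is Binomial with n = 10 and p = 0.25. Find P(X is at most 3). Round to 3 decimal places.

0.456

Conditional on each component, P(X ≤ 3): I: 0.000906792; II: 0.512505; III: 0.775875.
By total probability, P(X ≤ 3) = 0.3·0.000906792 + 0.33·0.512505 + 0.37·0.775875 = 0.456472.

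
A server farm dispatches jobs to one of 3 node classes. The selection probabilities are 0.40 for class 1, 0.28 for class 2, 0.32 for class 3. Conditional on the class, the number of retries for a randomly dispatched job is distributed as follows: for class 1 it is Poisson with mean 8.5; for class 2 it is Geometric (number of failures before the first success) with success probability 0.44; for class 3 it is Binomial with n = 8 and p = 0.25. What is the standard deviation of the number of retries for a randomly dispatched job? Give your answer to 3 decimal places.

Per component, 1: μ=8.5, E[X²]=80.75; 2: μ=1.27273, E[X²]=4.5124; 3: μ=2, E[X²]=5.5.
E[X] = 0.4·8.5 + 0.28·1.27273 + 0.32·2 = 4.39636.
E[X²] = 0.4·80.75 + 0.28·4.5124 + 0.32·5.5 = 35.3235.
Var(X) = E[X²] − (E[X])² = 35.3235 − 19.328 = 15.9955.
SD(X) = √15.9955 = 3.99943.

3.999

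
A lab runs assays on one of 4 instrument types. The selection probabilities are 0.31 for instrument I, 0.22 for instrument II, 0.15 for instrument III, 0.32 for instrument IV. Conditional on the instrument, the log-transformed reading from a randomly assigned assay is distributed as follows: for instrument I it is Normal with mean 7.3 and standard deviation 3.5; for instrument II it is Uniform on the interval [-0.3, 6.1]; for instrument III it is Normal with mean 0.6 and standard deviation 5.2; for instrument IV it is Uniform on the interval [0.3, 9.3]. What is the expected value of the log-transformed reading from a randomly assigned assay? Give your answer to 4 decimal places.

Component means — I: 7.3; II: 2.9; III: 0.6; IV: 4.8.
E[X] = 0.31·7.3 + 0.22·2.9 + 0.15·0.6 + 0.32·4.8 = 4.527.

4.5270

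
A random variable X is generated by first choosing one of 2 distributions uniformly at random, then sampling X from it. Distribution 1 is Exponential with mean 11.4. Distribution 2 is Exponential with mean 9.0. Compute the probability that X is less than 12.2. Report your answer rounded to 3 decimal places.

0.700

Conditional on each component, P(X < 12.2): 1: 0.657052; 2: 0.742196.
By total probability, P(X < 12.2) = 0.5·0.657052 + 0.5·0.742196 = 0.699624.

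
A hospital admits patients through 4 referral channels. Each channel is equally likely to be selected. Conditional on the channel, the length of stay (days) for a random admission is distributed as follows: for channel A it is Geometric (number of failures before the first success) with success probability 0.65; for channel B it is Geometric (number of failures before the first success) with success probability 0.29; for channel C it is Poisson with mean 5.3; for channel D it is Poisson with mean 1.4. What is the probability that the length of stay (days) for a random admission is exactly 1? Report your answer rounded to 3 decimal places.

0.201

Conditional on each channel, P(X = 1): A: 0.2275; B: 0.2059; C: 0.0264554; D: 0.345236.
By total probability, P(X = 1) = 0.25·0.2275 + 0.25·0.2059 + 0.25·0.0264554 + 0.25·0.345236 = 0.201273.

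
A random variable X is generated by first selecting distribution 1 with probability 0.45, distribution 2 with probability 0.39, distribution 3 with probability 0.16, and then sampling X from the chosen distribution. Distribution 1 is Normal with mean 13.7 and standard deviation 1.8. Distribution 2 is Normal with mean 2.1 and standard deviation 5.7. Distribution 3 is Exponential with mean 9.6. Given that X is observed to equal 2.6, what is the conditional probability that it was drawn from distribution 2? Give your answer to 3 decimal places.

0.681

Likelihoods f(2.6 | ·): 1: 1.22465e-09; 2: 0.0697211; 3: 0.0794525.
Posterior ∝ prior × likelihood. Numerator for 2: 0.39·0.0697211 = 0.0271912.
Normalizing constant: 0.45·1.22465e-09 + 0.39·0.0697211 + 0.16·0.0794525 = 0.0399036.
P(2 | observation) = 0.0271912 / 0.0399036 = 0.681423.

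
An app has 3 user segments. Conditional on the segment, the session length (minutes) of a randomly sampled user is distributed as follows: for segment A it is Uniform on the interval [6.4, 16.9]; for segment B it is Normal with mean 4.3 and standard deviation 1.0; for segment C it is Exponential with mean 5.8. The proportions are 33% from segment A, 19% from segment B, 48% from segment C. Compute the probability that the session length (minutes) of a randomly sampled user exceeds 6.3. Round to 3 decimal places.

0.496

Conditional on each segment, P(X > 6.3): A: 1; B: 0.0227501; C: 0.337494.
By total probability, P(X > 6.3) = 0.33·1 + 0.19·0.0227501 + 0.48·0.337494 = 0.49632.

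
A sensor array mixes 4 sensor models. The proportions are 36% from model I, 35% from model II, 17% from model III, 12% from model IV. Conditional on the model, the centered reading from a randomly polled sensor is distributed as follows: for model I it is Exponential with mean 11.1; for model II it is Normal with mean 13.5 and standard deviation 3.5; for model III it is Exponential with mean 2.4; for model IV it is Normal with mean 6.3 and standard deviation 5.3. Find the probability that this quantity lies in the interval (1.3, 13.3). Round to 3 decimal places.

Conditional on each model, P(1.3 < X < 13.3): I: 0.587744; II: 0.47697; III: 0.577858; IV: 0.733969.
By total probability, P(1.3 < X < 13.3) = 0.36·0.587744 + 0.35·0.47697 + 0.17·0.577858 + 0.12·0.733969 = 0.564839.

0.565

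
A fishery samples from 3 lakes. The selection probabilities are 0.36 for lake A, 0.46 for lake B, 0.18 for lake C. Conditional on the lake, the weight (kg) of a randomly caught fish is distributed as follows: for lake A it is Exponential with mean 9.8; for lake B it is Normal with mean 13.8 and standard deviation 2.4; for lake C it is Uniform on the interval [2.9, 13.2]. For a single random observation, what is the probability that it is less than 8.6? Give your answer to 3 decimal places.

0.317

Conditional on each lake, P(X < 8.6): A: 0.5842; B: 0.0151301; C: 0.553398.
By total probability, P(X < 8.6) = 0.36·0.5842 + 0.46·0.0151301 + 0.18·0.553398 = 0.316884.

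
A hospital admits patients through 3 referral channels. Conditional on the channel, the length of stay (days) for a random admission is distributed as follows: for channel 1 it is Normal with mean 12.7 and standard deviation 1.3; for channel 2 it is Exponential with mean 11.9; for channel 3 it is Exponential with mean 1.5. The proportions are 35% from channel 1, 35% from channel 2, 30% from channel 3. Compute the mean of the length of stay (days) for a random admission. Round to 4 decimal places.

Component means — 1: 12.7; 2: 11.9; 3: 1.5.
E[X] = 0.35·12.7 + 0.35·11.9 + 0.3·1.5 = 9.06.

9.0600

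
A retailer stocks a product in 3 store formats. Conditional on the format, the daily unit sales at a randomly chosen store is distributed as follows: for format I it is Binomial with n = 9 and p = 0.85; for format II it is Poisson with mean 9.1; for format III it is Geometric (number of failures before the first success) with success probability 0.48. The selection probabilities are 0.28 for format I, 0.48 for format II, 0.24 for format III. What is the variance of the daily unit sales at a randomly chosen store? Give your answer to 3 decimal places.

Per component, I: μ=7.65, E[X²]=59.67; II: μ=9.1, E[X²]=91.91; III: μ=1.08333, E[X²]=3.43056.
E[X] = 0.28·7.65 + 0.48·9.1 + 0.24·1.08333 = 6.77.
E[X²] = 0.28·59.67 + 0.48·91.91 + 0.24·3.43056 = 61.6477.
Var(X) = E[X²] − (E[X])² = 61.6477 − 45.8329 = 15.8148.

15.815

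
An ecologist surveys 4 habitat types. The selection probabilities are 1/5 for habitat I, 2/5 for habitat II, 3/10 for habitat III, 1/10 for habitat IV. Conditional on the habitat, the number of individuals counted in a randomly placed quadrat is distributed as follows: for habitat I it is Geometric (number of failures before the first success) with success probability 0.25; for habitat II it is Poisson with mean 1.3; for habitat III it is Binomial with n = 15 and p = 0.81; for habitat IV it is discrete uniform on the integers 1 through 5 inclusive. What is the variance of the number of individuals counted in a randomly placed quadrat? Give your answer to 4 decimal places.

Per component, I: μ=3, E[X²]=21; II: μ=1.3, E[X²]=2.99; III: μ=12.15, E[X²]=149.931; IV: μ=3, E[X²]=11.
E[X] = 0.2·3 + 0.4·1.3 + 0.3·12.15 + 0.1·3 = 5.065.
E[X²] = 0.2·21 + 0.4·2.99 + 0.3·149.931 + 0.1·11 = 51.4753.
Var(X) = E[X²] − (E[X])² = 51.4753 − 25.6542 = 25.8211.

25.8211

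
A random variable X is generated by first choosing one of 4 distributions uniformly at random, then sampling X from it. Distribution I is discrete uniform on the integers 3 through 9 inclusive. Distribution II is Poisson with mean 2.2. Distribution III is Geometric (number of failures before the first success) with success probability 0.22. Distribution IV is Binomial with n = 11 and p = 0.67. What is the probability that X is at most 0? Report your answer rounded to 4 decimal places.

0.0827

Conditional on each component, P(X ≤ 0): I: 0; II: 0.110803; III: 0.22; IV: 5.05421e-06.
By total probability, P(X ≤ 0) = 0.25·0 + 0.25·0.110803 + 0.25·0.22 + 0.25·5.05421e-06 = 0.0827021.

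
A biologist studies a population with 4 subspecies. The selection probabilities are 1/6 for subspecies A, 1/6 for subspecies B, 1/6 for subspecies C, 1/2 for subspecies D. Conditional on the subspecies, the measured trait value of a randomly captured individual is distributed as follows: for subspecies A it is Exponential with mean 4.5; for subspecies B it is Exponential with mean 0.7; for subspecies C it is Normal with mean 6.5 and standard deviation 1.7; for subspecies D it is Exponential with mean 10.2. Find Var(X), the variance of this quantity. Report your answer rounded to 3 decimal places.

Per component, A: μ=4.5, E[X²]=40.5; B: μ=0.7, E[X²]=0.98; C: μ=6.5, E[X²]=45.14; D: μ=10.2, E[X²]=208.08.
E[X] = 0.166667·4.5 + 0.166667·0.7 + 0.166667·6.5 + 0.5·10.2 = 7.05.
E[X²] = 0.166667·40.5 + 0.166667·0.98 + 0.166667·45.14 + 0.5·208.08 = 118.477.
Var(X) = E[X²] − (E[X])² = 118.477 − 49.7025 = 68.7742.

68.774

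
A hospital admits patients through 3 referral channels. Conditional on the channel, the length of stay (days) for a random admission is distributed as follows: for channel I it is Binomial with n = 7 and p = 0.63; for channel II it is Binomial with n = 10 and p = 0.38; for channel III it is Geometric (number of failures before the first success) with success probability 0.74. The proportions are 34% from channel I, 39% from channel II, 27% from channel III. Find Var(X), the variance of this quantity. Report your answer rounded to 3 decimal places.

Per component, I: μ=4.41, E[X²]=21.0798; II: μ=3.8, E[X²]=16.796; III: μ=0.351351, E[X²]=0.598247.
E[X] = 0.34·4.41 + 0.39·3.8 + 0.27·0.351351 = 3.07626.
E[X²] = 0.34·21.0798 + 0.39·16.796 + 0.27·0.598247 = 13.8791.
Var(X) = E[X²] − (E[X])² = 13.8791 − 9.46341 = 4.41569.

4.416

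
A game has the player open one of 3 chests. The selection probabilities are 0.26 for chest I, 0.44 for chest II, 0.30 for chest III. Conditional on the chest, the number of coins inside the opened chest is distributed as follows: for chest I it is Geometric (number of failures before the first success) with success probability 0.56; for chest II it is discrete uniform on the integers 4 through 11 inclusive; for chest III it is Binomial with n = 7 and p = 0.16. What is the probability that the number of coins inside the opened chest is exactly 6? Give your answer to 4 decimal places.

Conditional on each chest, P(X = 6): I: 0.00406354; II: 0.125; III: 9.865e-05.
By total probability, P(X = 6) = 0.26·0.00406354 + 0.44·0.125 + 0.3·9.865e-05 = 0.0560861.

0.0561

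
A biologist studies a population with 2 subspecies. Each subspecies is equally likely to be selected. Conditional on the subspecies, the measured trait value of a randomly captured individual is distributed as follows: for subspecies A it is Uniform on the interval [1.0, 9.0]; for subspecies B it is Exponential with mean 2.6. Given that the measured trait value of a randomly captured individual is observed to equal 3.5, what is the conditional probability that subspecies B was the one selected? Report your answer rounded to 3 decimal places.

Likelihoods f(3.5 | ·): A: 0.125; B: 0.100092.
Posterior ∝ prior × likelihood. Numerator for B: 0.5·0.100092 = 0.050046.
Normalizing constant: 0.5·0.125 + 0.5·0.100092 = 0.112546.
P(B | observation) = 0.050046 / 0.112546 = 0.444672.

0.445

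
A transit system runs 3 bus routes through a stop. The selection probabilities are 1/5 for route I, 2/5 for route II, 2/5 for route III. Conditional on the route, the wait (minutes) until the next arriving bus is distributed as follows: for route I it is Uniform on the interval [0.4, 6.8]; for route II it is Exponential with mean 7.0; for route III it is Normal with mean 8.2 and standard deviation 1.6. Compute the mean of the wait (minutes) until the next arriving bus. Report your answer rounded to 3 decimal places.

6.800

Component means — I: 3.6; II: 7; III: 8.2.
E[X] = 0.2·3.6 + 0.4·7 + 0.4·8.2 = 6.8.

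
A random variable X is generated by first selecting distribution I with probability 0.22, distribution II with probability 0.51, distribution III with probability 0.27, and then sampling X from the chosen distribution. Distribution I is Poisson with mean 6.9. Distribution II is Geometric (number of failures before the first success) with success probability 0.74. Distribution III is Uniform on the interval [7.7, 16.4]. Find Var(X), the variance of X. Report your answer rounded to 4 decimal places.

Per component, I: μ=6.9, E[X²]=54.51; II: μ=0.351351, E[X²]=0.598247; III: μ=12.05, E[X²]=151.51.
E[X] = 0.22·6.9 + 0.51·0.351351 + 0.27·12.05 = 4.95069.
E[X²] = 0.22·54.51 + 0.51·0.598247 + 0.27·151.51 = 53.205.
Var(X) = E[X²] − (E[X])² = 53.205 − 24.5093 = 28.6957.

28.6957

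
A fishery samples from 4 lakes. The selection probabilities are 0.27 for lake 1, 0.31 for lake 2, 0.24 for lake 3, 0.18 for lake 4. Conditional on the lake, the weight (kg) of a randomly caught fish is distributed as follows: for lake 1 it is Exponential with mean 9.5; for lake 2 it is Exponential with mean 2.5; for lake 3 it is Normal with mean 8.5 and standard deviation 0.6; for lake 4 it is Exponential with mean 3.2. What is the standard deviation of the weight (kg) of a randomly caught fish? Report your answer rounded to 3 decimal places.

6.185

Per component, 1: μ=9.5, E[X²]=180.5; 2: μ=2.5, E[X²]=12.5; 3: μ=8.5, E[X²]=72.61; 4: μ=3.2, E[X²]=20.48.
E[X] = 0.27·9.5 + 0.31·2.5 + 0.24·8.5 + 0.18·3.2 = 5.956.
E[X²] = 0.27·180.5 + 0.31·12.5 + 0.24·72.61 + 0.18·20.48 = 73.7228.
Var(X) = E[X²] − (E[X])² = 73.7228 − 35.4739 = 38.2489.
SD(X) = √38.2489 = 6.18457.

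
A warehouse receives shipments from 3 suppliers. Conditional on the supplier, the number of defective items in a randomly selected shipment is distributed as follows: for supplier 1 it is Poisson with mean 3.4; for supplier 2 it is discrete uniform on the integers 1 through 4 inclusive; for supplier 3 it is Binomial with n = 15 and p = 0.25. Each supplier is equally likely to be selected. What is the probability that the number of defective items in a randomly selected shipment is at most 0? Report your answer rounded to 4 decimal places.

0.0156

Conditional on each supplier, P(X ≤ 0): 1: 0.0333733; 2: 0; 3: 0.0133635.
By total probability, P(X ≤ 0) = 0.333333·0.0333733 + 0.333333·0 + 0.333333·0.0133635 = 0.0155789.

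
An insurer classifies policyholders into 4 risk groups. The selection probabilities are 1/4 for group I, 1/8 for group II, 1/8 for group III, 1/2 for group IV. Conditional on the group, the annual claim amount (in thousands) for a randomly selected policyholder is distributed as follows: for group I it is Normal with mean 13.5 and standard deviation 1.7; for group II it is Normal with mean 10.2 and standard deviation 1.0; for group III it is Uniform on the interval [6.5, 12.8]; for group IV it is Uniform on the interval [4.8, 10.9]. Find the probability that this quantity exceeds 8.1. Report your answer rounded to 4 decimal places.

Conditional on each group, P(X > 8.1): I: 0.999255; II: 0.982136; III: 0.746032; IV: 0.459016.
By total probability, P(X > 8.1) = 0.25·0.999255 + 0.125·0.982136 + 0.125·0.746032 + 0.5·0.459016 = 0.695343.

0.6953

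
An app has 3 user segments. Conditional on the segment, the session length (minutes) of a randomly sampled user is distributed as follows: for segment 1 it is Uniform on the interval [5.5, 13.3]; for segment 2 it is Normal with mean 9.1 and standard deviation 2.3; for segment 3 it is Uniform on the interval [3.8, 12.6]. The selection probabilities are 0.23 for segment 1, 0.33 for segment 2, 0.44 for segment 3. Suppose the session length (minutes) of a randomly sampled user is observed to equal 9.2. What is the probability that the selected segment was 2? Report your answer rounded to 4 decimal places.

0.4184

Likelihoods f(9.2 | ·): 1: 0.128205; 2: 0.173289; 3: 0.113636.
Posterior ∝ prior × likelihood. Numerator for 2: 0.33·0.173289 = 0.0571855.
Normalizing constant: 0.23·0.128205 + 0.33·0.173289 + 0.44·0.113636 = 0.136673.
P(2 | observation) = 0.0571855 / 0.136673 = 0.418412.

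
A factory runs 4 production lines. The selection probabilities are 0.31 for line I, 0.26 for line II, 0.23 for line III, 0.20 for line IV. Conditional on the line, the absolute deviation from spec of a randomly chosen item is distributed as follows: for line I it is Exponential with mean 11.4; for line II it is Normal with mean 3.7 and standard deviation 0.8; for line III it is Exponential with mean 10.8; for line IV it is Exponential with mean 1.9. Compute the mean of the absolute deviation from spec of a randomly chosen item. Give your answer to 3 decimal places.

Component means — I: 11.4; II: 3.7; III: 10.8; IV: 1.9.
E[X] = 0.31·11.4 + 0.26·3.7 + 0.23·10.8 + 0.2·1.9 = 7.36.

7.360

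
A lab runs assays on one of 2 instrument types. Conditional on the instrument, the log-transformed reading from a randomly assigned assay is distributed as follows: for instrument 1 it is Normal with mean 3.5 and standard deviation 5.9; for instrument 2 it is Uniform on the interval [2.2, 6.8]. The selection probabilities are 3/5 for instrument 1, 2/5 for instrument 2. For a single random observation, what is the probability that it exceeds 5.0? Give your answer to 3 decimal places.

0.396

Conditional on each instrument, P(X > 5.0): 1: 0.399656; 2: 0.391304.
By total probability, P(X > 5.0) = 0.6·0.399656 + 0.4·0.391304 = 0.396315.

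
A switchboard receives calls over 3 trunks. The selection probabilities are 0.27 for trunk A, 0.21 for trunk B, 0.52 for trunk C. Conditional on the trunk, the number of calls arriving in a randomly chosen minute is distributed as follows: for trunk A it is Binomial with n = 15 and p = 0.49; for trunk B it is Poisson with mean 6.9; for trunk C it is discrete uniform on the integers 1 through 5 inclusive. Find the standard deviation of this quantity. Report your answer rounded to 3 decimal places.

2.798

Per component, A: μ=7.35, E[X²]=57.771; B: μ=6.9, E[X²]=54.51; C: μ=3, E[X²]=11.
E[X] = 0.27·7.35 + 0.21·6.9 + 0.52·3 = 4.9935.
E[X²] = 0.27·57.771 + 0.21·54.51 + 0.52·11 = 32.7653.
Var(X) = E[X²] − (E[X])² = 32.7653 − 24.935 = 7.83023.
SD(X) = √7.83023 = 2.79825.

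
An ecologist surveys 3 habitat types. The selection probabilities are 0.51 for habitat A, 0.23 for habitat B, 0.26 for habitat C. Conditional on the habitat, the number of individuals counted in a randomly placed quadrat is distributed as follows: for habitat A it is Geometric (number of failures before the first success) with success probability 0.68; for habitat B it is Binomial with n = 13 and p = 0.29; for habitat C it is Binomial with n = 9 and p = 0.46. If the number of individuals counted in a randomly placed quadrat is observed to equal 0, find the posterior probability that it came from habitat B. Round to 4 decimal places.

Likelihoods P(X=0 | ·): A: 0.68; B: 0.0116509; C: 0.00390431.
Posterior ∝ prior × likelihood. Numerator for B: 0.23·0.0116509 = 0.0026797.
Normalizing constant: 0.51·0.68 + 0.23·0.0116509 + 0.26·0.00390431 = 0.350495.
P(B | observation) = 0.0026797 / 0.350495 = 0.00764548.

0.0076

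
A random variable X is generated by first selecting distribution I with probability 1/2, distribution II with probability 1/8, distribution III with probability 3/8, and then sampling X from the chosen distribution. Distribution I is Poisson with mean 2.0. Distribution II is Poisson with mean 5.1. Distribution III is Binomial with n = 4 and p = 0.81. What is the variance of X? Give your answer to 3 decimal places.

2.919

Per component, I: μ=2, E[X²]=6; II: μ=5.1, E[X²]=31.11; III: μ=3.24, E[X²]=11.1132.
E[X] = 0.5·2 + 0.125·5.1 + 0.375·3.24 = 2.8525.
E[X²] = 0.5·6 + 0.125·31.11 + 0.375·11.1132 = 11.0562.
Var(X) = E[X²] − (E[X])² = 11.0562 − 8.13676 = 2.91944.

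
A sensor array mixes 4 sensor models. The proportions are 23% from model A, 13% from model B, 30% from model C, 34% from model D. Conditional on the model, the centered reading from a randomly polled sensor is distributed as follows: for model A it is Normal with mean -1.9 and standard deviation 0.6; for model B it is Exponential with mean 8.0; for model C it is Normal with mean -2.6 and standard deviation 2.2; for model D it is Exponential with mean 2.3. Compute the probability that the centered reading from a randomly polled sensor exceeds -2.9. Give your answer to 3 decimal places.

0.855

Conditional on each model, P(X > -2.9): A: 0.95221; B: 1; C: 0.554233; D: 1.
By total probability, P(X > -2.9) = 0.23·0.95221 + 0.13·1 + 0.3·0.554233 + 0.34·1 = 0.855278.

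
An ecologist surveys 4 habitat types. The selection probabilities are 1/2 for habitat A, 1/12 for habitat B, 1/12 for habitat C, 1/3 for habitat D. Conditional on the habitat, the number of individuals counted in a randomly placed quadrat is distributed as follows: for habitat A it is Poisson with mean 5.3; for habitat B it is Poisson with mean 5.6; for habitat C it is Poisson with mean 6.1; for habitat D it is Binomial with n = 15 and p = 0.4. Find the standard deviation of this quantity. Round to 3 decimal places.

Per component, A: μ=5.3, E[X²]=33.39; B: μ=5.6, E[X²]=36.96; C: μ=6.1, E[X²]=43.31; D: μ=6, E[X²]=39.6.
E[X] = 0.5·5.3 + 0.0833333·5.6 + 0.0833333·6.1 + 0.333333·6 = 5.625.
E[X²] = 0.5·33.39 + 0.0833333·36.96 + 0.0833333·43.31 + 0.333333·39.6 = 36.5842.
Var(X) = E[X²] − (E[X])² = 36.5842 − 31.6406 = 4.94354.
SD(X) = √4.94354 = 2.22341.

2.223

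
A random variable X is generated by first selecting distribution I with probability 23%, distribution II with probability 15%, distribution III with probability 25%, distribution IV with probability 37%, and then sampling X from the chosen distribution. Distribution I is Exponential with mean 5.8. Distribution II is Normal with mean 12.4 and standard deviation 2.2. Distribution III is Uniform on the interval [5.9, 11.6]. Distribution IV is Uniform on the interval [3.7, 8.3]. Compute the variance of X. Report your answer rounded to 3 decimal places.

Per component, I: μ=5.8, E[X²]=67.28; II: μ=12.4, E[X²]=158.6; III: μ=8.75, E[X²]=79.27; IV: μ=6, E[X²]=37.7633.
E[X] = 0.23·5.8 + 0.15·12.4 + 0.25·8.75 + 0.37·6 = 7.6015.
E[X²] = 0.23·67.28 + 0.15·158.6 + 0.25·79.27 + 0.37·37.7633 = 73.0543.
Var(X) = E[X²] − (E[X])² = 73.0543 − 57.7828 = 15.2715.

15.272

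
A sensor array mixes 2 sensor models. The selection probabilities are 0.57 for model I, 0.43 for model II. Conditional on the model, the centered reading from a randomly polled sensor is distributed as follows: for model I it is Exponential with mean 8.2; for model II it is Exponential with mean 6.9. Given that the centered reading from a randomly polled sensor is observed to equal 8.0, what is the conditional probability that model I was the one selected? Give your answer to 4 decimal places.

0.5727

Likelihoods f(8.0 | ·): I: 0.045971; II: 0.0454591.
Posterior ∝ prior × likelihood. Numerator for I: 0.57·0.045971 = 0.0262035.
Normalizing constant: 0.57·0.045971 + 0.43·0.0454591 = 0.0457509.
P(I | observation) = 0.0262035 / 0.0457509 = 0.572742.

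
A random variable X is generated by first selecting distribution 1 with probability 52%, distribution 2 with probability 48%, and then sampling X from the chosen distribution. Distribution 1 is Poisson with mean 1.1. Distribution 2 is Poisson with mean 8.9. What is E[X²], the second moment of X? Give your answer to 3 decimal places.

For each component E[X²] = Var + (mean)², giving 1: 2.31; 2: 88.11.
Overall E[X²] = 0.52·2.31 + 0.48·88.11 = 43.494.

43.494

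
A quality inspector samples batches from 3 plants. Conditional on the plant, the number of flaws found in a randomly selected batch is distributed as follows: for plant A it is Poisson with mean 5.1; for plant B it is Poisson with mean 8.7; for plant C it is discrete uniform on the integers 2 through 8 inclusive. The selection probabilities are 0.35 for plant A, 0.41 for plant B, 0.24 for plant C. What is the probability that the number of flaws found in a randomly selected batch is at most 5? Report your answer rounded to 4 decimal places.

Conditional on each plant, P(X ≤ 5): A: 0.59842; B: 0.13516; C: 0.571429.
By total probability, P(X ≤ 5) = 0.35·0.59842 + 0.41·0.13516 + 0.24·0.571429 = 0.402005.

0.4020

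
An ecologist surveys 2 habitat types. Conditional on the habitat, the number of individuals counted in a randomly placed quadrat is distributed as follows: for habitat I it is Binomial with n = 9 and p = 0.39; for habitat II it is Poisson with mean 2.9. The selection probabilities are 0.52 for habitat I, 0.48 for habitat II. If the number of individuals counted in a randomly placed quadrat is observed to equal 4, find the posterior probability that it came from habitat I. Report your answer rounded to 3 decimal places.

0.622

Likelihoods P(X=4 | ·): I: 0.246194; II: 0.162154.
Posterior ∝ prior × likelihood. Numerator for I: 0.52·0.246194 = 0.128021.
Normalizing constant: 0.52·0.246194 + 0.48·0.162154 = 0.205855.
P(I | observation) = 0.128021 / 0.205855 = 0.6219.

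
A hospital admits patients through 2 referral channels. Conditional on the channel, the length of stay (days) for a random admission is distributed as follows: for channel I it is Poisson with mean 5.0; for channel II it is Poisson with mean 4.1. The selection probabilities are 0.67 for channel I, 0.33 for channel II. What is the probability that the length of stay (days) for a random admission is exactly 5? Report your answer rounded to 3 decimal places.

Conditional on each channel, P(X = 5): I: 0.175467; II: 0.160004.
By total probability, P(X = 5) = 0.67·0.175467 + 0.33·0.160004 = 0.170364.

0.170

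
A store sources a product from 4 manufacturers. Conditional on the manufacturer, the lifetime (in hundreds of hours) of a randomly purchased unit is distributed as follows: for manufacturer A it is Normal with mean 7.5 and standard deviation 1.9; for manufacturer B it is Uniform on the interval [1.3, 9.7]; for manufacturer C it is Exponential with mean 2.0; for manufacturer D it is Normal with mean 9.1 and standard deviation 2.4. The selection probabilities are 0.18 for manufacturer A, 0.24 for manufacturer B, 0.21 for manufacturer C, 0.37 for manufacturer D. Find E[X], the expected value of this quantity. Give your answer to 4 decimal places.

6.4570

Component means — A: 7.5; B: 5.5; C: 2; D: 9.1.
E[X] = 0.18·7.5 + 0.24·5.5 + 0.21·2 + 0.37·9.1 = 6.457.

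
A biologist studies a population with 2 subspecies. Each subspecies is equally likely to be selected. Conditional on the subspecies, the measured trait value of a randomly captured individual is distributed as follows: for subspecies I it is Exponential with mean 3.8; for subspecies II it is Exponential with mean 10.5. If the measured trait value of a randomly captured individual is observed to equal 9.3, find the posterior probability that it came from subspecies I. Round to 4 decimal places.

Likelihoods f(9.3 | ·): I: 0.0227687; II: 0.039278.
Posterior ∝ prior × likelihood. Numerator for I: 0.5·0.0227687 = 0.0113843.
Normalizing constant: 0.5·0.0227687 + 0.5·0.039278 = 0.0310234.
P(I | observation) = 0.0113843 / 0.0310234 = 0.36696.

0.3670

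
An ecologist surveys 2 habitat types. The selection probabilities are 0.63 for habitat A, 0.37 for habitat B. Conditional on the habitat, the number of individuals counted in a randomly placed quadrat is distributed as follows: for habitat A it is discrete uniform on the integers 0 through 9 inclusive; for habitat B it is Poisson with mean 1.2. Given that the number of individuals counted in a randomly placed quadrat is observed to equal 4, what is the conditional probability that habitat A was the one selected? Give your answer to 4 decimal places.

0.8674

Likelihoods P(X=4 | ·): A: 0.1; B: 0.0260232.
Posterior ∝ prior × likelihood. Numerator for A: 0.63·0.1 = 0.063.
Normalizing constant: 0.63·0.1 + 0.37·0.0260232 = 0.0726286.
P(A | observation) = 0.063 / 0.0726286 = 0.867427.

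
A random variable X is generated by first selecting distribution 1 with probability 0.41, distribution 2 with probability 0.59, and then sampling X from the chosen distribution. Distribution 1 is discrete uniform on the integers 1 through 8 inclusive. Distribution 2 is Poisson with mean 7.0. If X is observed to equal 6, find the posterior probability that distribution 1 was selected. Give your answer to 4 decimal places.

Likelihoods P(X=6 | ·): 1: 0.125; 2: 0.149003.
Posterior ∝ prior × likelihood. Numerator for 1: 0.41·0.125 = 0.05125.
Normalizing constant: 0.41·0.125 + 0.59·0.149003 = 0.139162.
P(1 | observation) = 0.05125 / 0.139162 = 0.368277.

0.3683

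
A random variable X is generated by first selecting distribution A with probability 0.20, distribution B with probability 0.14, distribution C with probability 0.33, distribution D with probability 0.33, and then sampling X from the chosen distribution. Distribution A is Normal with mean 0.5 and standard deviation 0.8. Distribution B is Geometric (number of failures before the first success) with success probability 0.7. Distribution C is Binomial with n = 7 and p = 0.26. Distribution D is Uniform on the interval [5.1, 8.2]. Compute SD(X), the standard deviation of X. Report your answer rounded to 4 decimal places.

2.8199

Per component, A: μ=0.5, E[X²]=0.89; B: μ=0.428571, E[X²]=0.795918; C: μ=1.82, E[X²]=4.6592; D: μ=6.65, E[X²]=45.0233.
E[X] = 0.2·0.5 + 0.14·0.428571 + 0.33·1.82 + 0.33·6.65 = 2.9551.
E[X²] = 0.2·0.89 + 0.14·0.795918 + 0.33·4.6592 + 0.33·45.0233 = 16.6847.
Var(X) = E[X²] − (E[X])² = 16.6847 − 8.73262 = 7.95205.
SD(X) = √7.95205 = 2.81994.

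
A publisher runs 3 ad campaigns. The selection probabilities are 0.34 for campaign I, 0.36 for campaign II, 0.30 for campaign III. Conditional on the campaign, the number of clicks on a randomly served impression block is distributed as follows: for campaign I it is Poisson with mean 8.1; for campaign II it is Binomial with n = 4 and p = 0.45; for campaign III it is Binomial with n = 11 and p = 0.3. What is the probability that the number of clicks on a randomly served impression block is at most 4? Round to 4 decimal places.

Conditional on each campaign, P(X ≤ 4): I: 0.0940485; II: 1; III: 0.789695.
By total probability, P(X ≤ 4) = 0.34·0.0940485 + 0.36·1 + 0.3·0.789695 = 0.628885.

0.6289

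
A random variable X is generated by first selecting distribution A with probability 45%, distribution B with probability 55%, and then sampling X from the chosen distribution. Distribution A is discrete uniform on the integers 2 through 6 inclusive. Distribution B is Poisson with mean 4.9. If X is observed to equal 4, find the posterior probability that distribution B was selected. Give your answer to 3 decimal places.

0.522

Likelihoods P(X=4 | ·): A: 0.2; B: 0.178867.
Posterior ∝ prior × likelihood. Numerator for B: 0.55·0.178867 = 0.0983768.
Normalizing constant: 0.45·0.2 + 0.55·0.178867 = 0.188377.
P(B | observation) = 0.0983768 / 0.188377 = 0.522234.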